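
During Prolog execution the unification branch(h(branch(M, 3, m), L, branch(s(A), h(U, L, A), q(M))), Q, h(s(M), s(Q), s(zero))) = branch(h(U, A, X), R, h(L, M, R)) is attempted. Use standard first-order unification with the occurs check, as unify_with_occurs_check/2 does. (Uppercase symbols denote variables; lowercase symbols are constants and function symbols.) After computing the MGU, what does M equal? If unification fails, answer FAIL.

s(s(zero))

Decompose branch/3: h(branch(M, 3, m), L, branch(s(A), h(U, L, A), q(M))) = h(U, A, X),  Q = R,  h(s(M), s(Q), s(zero)) = h(L, M, R).
Decompose h/3: branch(M, 3, m) = U,  L = A,  branch(s(A), h(U, L, A), q(M)) = X.
Bind U := branch(M, 3, m); substituting into the one remaining equation that mentions U gives: branch(s(A), h(branch(M, 3, m), L, A), q(M)) = X.
Bind L := A; substituting into the 2 remaining equations that mention L gives: branch(s(A), h(branch(M, 3, m), A, A), q(M)) = X,  h(s(M), s(Q), s(zero)) = h(A, M, R).
Bind X := branch(s(A), h(branch(M, 3, m), A, A), q(M)); no other remaining equation mentions X.
Bind Q := R; substituting into the remaining equation gives: h(s(M), s(R), s(zero)) = h(A, M, R).
Decompose h/3: s(M) = A,  s(R) = M,  s(zero) = R.
Bind A := s(M); no other remaining equation mentions A. Substituting into the earlier bindings gives L := s(M), X := branch(s(s(M)), h(branch(M, 3, m), s(M), s(M)), q(M)).
Bind M := s(R); no other remaining equation mentions M. Substituting into the earlier bindings gives U := branch(s(R), 3, m), L := s(s(R)), X := branch(s(s(s(R))), h(branch(s(R), 3, m), s(s(R)), s(s(R))), q(s(R))), A := s(s(R)).
Bind R := s(zero). Substituting into the earlier bindings gives U := branch(s(s(zero)), 3, m), L := s(s(s(zero))), X := branch(s(s(s(s(zero)))), h(branch(s(s(zero)), 3, m), s(s(s(zero))), s(s(s(zero)))), q(s(s(zero)))), Q := s(zero), A := s(s(s(zero))), M := s(s(zero)).
MGU = { U ↦ branch(s(s(zero)), 3, m), L ↦ s(s(s(zero))), X ↦ branch(s(s(s(s(zero)))), h(branch(s(s(zero)), 3, m), s(s(s(zero))), s(s(s(zero)))), q(s(s(zero)))), Q ↦ s(zero), A ↦ s(s(s(zero))), M ↦ s(s(zero)), R ↦ s(zero) }, so M ↦ s(s(zero)).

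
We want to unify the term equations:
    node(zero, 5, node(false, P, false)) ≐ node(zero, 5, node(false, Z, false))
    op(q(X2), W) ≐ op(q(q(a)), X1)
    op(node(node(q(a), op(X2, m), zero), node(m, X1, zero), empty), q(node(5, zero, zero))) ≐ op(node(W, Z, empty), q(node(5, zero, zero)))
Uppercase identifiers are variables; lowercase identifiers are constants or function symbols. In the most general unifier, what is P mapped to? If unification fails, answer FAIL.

node(m, node(q(a), op(q(a), m), zero), zero)

Decompose node/3: zero ≐ zero,  5 ≐ 5,  node(false, P, false) ≐ node(false, Z, false).
Delete trivial equation zero ≐ zero.
Delete trivial equation 5 ≐ 5.
Decompose node/3: false ≐ false,  P ≐ Z,  false ≐ false.
Delete trivial equation false ≐ false.
Bind P := Z; no other remaining equation mentions P.
Delete trivial equation false ≐ false.
Decompose op/2: q(X2) ≐ q(q(a)),  W ≐ X1.
Decompose q/1: X2 ≐ q(a).
Bind X2 := q(a); substituting into the one remaining equation that mentions X2 gives: op(node(node(q(a), op(q(a), m), zero), node(m, X1, zero), empty), q(node(5, zero, zero))) ≐ op(node(W, Z, empty), q(node(5, zero, zero))).
Bind W := X1; substituting into the remaining equation gives: op(node(node(q(a), op(q(a), m), zero), node(m, X1, zero), empty), q(node(5, zero, zero))) ≐ op(node(X1, Z, empty), q(node(5, zero, zero))).
Decompose op/2: node(node(q(a), op(q(a), m), zero), node(m, X1, zero), empty) ≐ node(X1, Z, empty),  q(node(5, zero, zero)) ≐ q(node(5, zero, zero)).
Decompose node/3: node(q(a), op(q(a), m), zero) ≐ X1,  node(m, X1, zero) ≐ Z,  empty ≐ empty.
Bind X1 := node(q(a), op(q(a), m), zero); substituting into the one remaining equation that mentions X1 gives: node(m, node(q(a), op(q(a), m), zero), zero) ≐ Z. Substituting into the earlier binding gives W := node(q(a), op(q(a), m), zero).
Bind Z := node(m, node(q(a), op(q(a), m), zero), zero); no other remaining equation mentions Z. Substituting into the earlier binding gives P := node(m, node(q(a), op(q(a), m), zero), zero).
Delete trivial equation empty ≐ empty.
Delete trivial equation q(node(5, zero, zero)) ≐ q(node(5, zero, zero)).
MGU = { P -> node(m, node(q(a), op(q(a), m), zero), zero), X2 -> q(a), W -> node(q(a), op(q(a), m), zero), X1 -> node(q(a), op(q(a), m), zero), Z -> node(m, node(q(a), op(q(a), m), zero), zero) }, so P -> node(m, node(q(a), op(q(a), m), zero), zero).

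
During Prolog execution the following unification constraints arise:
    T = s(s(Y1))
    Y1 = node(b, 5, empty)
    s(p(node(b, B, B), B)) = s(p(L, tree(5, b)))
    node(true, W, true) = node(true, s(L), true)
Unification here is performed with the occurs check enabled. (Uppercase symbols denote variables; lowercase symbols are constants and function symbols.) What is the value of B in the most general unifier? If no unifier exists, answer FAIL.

tree(5, b)

Bind T := s(s(Y1)); no other remaining equation mentions T.
Bind Y1 := node(b, 5, empty); no other remaining equation mentions Y1. Substituting into the earlier binding gives T := s(s(node(b, 5, empty))).
Decompose s/1: p(node(b, B, B), B) = p(L, tree(5, b)).
Decompose p/2: node(b, B, B) = L,  B = tree(5, b).
Bind L := node(b, B, B); substituting into the one remaining equation that mentions L gives: node(true, W, true) = node(true, s(node(b, B, B)), true).
Bind B := tree(5, b); substituting into the remaining equation gives: node(true, W, true) = node(true, s(node(b, tree(5, b), tree(5, b))), true). Substituting into the earlier binding gives L := node(b, tree(5, b), tree(5, b)).
Decompose node/3: true = true,  W = s(node(b, tree(5, b), tree(5, b))),  true = true.
Delete trivial equation true = true.
Bind W := s(node(b, tree(5, b), tree(5, b))); no other remaining equation mentions W.
Delete trivial equation true = true.
MGU = { T -> s(s(node(b, 5, empty))), Y1 -> node(b, 5, empty), L -> node(b, tree(5, b), tree(5, b)), B -> tree(5, b), W -> s(node(b, tree(5, b), tree(5, b))) }, so B -> tree(5, b).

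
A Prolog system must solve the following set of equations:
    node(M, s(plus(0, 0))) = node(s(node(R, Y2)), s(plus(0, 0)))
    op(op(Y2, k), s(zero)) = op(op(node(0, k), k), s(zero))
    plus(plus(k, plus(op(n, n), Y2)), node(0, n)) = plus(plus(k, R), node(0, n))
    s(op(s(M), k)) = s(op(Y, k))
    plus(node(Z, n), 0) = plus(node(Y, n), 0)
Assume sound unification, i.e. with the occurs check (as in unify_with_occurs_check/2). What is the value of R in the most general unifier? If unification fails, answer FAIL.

plus(op(n, n), node(0, k))

Decompose node/2: M = s(node(R, Y2)),  s(plus(0, 0)) = s(plus(0, 0)).
Bind M := s(node(R, Y2)); substituting into the one remaining equation that mentions M gives: s(op(s(s(node(R, Y2))), k)) = s(op(Y, k)).
Delete trivial equation s(plus(0, 0)) = s(plus(0, 0)).
Decompose op/2: op(Y2, k) = op(node(0, k), k),  s(zero) = s(zero).
Decompose op/2: Y2 = node(0, k),  k = k.
Bind Y2 := node(0, k); substituting into the 2 remaining equations that mention Y2 gives: plus(plus(k, plus(op(n, n), node(0, k))), node(0, n)) = plus(plus(k, R), node(0, n)),  s(op(s(s(node(R, node(0, k)))), k)) = s(op(Y, k)). Substituting into the earlier binding gives M := s(node(R, node(0, k))).
Delete trivial equation k = k.
Delete trivial equation s(zero) = s(zero).
Decompose plus/2: plus(k, plus(op(n, n), node(0, k))) = plus(k, R),  node(0, n) = node(0, n).
Decompose plus/2: k = k,  plus(op(n, n), node(0, k)) = R.
Delete trivial equation k = k.
Bind R := plus(op(n, n), node(0, k)); substituting into the one remaining equation that mentions R gives: s(op(s(s(node(plus(op(n, n), node(0, k)), node(0, k)))), k)) = s(op(Y, k)). Substituting into the earlier binding gives M := s(node(plus(op(n, n), node(0, k)), node(0, k))).
Delete trivial equation node(0, n) = node(0, n).
Decompose s/1: op(s(s(node(plus(op(n, n), node(0, k)), node(0, k)))), k) = op(Y, k).
Decompose op/2: s(s(node(plus(op(n, n), node(0, k)), node(0, k)))) = Y,  k = k.
Bind Y := s(s(node(plus(op(n, n), node(0, k)), node(0, k)))); substituting into the one remaining equation that mentions Y gives: plus(node(Z, n), 0) = plus(node(s(s(node(plus(op(n, n), node(0, k)), node(0, k)))), n), 0).
Delete trivial equation k = k.
Decompose plus/2: node(Z, n) = node(s(s(node(plus(op(n, n), node(0, k)), node(0, k)))), n),  0 = 0.
Decompose node/2: Z = s(s(node(plus(op(n, n), node(0, k)), node(0, k)))),  n = n.
Bind Z := s(s(node(plus(op(n, n), node(0, k)), node(0, k)))); no other remaining equation mentions Z.
Delete trivial equation n = n.
Delete trivial equation 0 = 0.
MGU = { M ↦ s(node(plus(op(n, n), node(0, k)), node(0, k))), Y2 ↦ node(0, k), R ↦ plus(op(n, n), node(0, k)), Y ↦ s(s(node(plus(op(n, n), node(0, k)), node(0, k)))), Z ↦ s(s(node(plus(op(n, n), node(0, k)), node(0, k)))) }, so R ↦ plus(op(n, n), node(0, k)).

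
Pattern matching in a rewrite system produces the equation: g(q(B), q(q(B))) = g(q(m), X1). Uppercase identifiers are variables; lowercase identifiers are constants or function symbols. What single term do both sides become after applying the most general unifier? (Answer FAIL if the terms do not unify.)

Decompose g/2: q(B) = q(m),  q(q(B)) = X1.
Decompose q/1: B = m.
Bind B := m; substituting into the remaining equation gives: q(q(m)) = X1.
Bind X1 := q(q(m)).
Applying the MGU to either side gives g(q(m), q(q(m))).

g(q(m), q(q(m)))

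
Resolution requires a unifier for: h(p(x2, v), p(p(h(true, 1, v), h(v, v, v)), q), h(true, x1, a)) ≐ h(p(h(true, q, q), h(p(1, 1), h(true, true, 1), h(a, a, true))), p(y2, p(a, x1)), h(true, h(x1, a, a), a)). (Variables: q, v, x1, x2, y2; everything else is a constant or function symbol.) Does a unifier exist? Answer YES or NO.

NO

Decompose h/3: p(x2, v) ≐ p(h(true, q, q), h(p(1, 1), h(true, true, 1), h(a, a, true))),  p(p(h(true, 1, v), h(v, v, v)), q) ≐ p(y2, p(a, x1)),  h(true, x1, a) ≐ h(true, h(x1, a, a), a).
Decompose p/2: x2 ≐ h(true, q, q),  v ≐ h(p(1, 1), h(true, true, 1), h(a, a, true)).
Bind x2 := h(true, q, q); no other remaining equation mentions x2.
Bind v := h(p(1, 1), h(true, true, 1), h(a, a, true)); substituting into the one remaining equation that mentions v gives: p(p(h(true, 1, h(p(1, 1), h(true, true, 1), h(a, a, true))), h(h(p(1, 1), h(true, true, 1), h(a, a, true)), h(p(1, 1), h(true, true, 1), h(a, a, true)), h(p(1, 1), h(true, true, 1), h(a, a, true)))), q) ≐ p(y2, p(a, x1)).
Decompose p/2: p(h(true, 1, h(p(1, 1), h(true, true, 1), h(a, a, true))), h(h(p(1, 1), h(true, true, 1), h(a, a, true)), h(p(1, 1), h(true, true, 1), h(a, a, true)), h(p(1, 1), h(true, true, 1), h(a, a, true)))) ≐ y2,  q ≐ p(a, x1).
Bind y2 := p(h(true, 1, h(p(1, 1), h(true, true, 1), h(a, a, true))), h(h(p(1, 1), h(true, true, 1), h(a, a, true)), h(p(1, 1), h(true, true, 1), h(a, a, true)), h(p(1, 1), h(true, true, 1), h(a, a, true)))); no other remaining equation mentions y2.
Bind q := p(a, x1); no other remaining equation mentions q. Substituting into the earlier binding gives x2 := h(true, p(a, x1), p(a, x1)).
Decompose h/3: true ≐ true,  x1 ≐ h(x1, a, a),  a ≐ a.
Delete trivial equation true ≐ true.
Occurs check fails: x1 occurs in h(x1, a, a); the equation x1 ≐ h(x1, a, a) has no finite solution.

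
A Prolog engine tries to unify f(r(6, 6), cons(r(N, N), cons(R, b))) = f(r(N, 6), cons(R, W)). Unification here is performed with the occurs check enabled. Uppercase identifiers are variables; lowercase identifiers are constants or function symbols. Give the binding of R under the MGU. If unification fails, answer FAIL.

r(6, 6)

Decompose f/2: r(6, 6) = r(N, 6),  cons(r(N, N), cons(R, b)) = cons(R, W).
Decompose r/2: 6 = N,  6 = 6.
Bind N := 6; substituting into the one remaining equation that mentions N gives: cons(r(6, 6), cons(R, b)) = cons(R, W).
Delete trivial equation 6 = 6.
Decompose cons/2: r(6, 6) = R,  cons(R, b) = W.
Bind R := r(6, 6); substituting into the remaining equation gives: cons(r(6, 6), b) = W.
Bind W := cons(r(6, 6), b).
MGU = { N = 6, R = r(6, 6), W = cons(r(6, 6), b) }, so R = r(6, 6).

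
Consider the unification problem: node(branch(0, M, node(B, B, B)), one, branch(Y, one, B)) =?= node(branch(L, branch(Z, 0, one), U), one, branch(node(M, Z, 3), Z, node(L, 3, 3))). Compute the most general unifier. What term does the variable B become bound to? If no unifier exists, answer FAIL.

node(0, 3, 3)

Decompose node/3: branch(0, M, node(B, B, B)) =?= branch(L, branch(Z, 0, one), U),  one =?= one,  branch(Y, one, B) =?= branch(node(M, Z, 3), Z, node(L, 3, 3)).
Decompose branch/3: 0 =?= L,  M =?= branch(Z, 0, one),  node(B, B, B) =?= U.
Bind L := 0; substituting into the one remaining equation that mentions L gives: branch(Y, one, B) =?= branch(node(M, Z, 3), Z, node(0, 3, 3)).
Bind M := branch(Z, 0, one); substituting into the one remaining equation that mentions M gives: branch(Y, one, B) =?= branch(node(branch(Z, 0, one), Z, 3), Z, node(0, 3, 3)).
Bind U := node(B, B, B); no other remaining equation mentions U.
Delete trivial equation one =?= one.
Decompose branch/3: Y =?= node(branch(Z, 0, one), Z, 3),  one =?= Z,  B =?= node(0, 3, 3).
Bind Y := node(branch(Z, 0, one), Z, 3); no other remaining equation mentions Y.
Bind Z := one; no other remaining equation mentions Z. Substituting into the earlier bindings gives M := branch(one, 0, one), Y := node(branch(one, 0, one), one, 3).
Bind B := node(0, 3, 3). Substituting into the earlier binding gives U := node(node(0, 3, 3), node(0, 3, 3), node(0, 3, 3)).
MGU = { L -> 0, M -> branch(one, 0, one), U -> node(node(0, 3, 3), node(0, 3, 3), node(0, 3, 3)), Y -> node(branch(one, 0, one), one, 3), Z -> one, B -> node(0, 3, 3) }, so B -> node(0, 3, 3).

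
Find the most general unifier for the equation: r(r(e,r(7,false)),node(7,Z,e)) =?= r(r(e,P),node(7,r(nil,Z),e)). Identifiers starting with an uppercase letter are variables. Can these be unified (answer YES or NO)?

Decompose r/2: r(e,r(7,false)) =?= r(e,P),  node(7,Z,e) =?= node(7,r(nil,Z),e).
Decompose r/2: e =?= e,  r(7,false) =?= P.
Delete trivial equation e =?= e.
Bind P := r(7,false); no other remaining equation mentions P.
Decompose node/3: 7 =?= 7,  Z =?= r(nil,Z),  e =?= e.
Delete trivial equation 7 =?= 7.
Occurs check fails: Z occurs in r(nil,Z); the equation Z =?= r(nil,Z) has no finite solution.

NO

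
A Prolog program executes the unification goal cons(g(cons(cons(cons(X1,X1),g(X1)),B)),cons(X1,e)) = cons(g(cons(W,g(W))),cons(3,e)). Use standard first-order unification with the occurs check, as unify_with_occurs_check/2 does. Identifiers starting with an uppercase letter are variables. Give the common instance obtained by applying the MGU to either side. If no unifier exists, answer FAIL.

cons(g(cons(cons(cons(3,3),g(3)),g(cons(cons(3,3),g(3))))),cons(3,e))

Decompose cons/2: g(cons(cons(cons(X1,X1),g(X1)),B)) = g(cons(W,g(W))),  cons(X1,e) = cons(3,e).
Decompose g/1: cons(cons(cons(X1,X1),g(X1)),B) = cons(W,g(W)).
Decompose cons/2: cons(cons(X1,X1),g(X1)) = W,  B = g(W).
Bind W := cons(cons(X1,X1),g(X1)); substituting into the one remaining equation that mentions W gives: B = g(cons(cons(X1,X1),g(X1))).
Bind B := g(cons(cons(X1,X1),g(X1))); no other remaining equation mentions B.
Decompose cons/2: X1 = 3,  e = e.
Bind X1 := 3; no other remaining equation mentions X1. Substituting into the earlier bindings gives W := cons(cons(3,3),g(3)), B := g(cons(cons(3,3),g(3))).
Delete trivial equation e = e.
Applying the MGU to either side gives cons(g(cons(cons(cons(3,3),g(3)),g(cons(cons(3,3),g(3))))),cons(3,e)).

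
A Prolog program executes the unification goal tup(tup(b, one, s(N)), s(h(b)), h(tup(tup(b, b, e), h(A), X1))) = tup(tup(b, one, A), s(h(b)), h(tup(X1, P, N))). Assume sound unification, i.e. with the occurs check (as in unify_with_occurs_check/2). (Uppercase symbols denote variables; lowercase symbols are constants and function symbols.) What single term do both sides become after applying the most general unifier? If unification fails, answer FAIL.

Decompose tup/3: tup(b, one, s(N)) = tup(b, one, A),  s(h(b)) = s(h(b)),  h(tup(tup(b, b, e), h(A), X1)) = h(tup(X1, P, N)).
Decompose tup/3: b = b,  one = one,  s(N) = A.
Delete trivial equation b = b.
Delete trivial equation one = one.
Bind A := s(N); substituting into the one remaining equation that mentions A gives: h(tup(tup(b, b, e), h(s(N)), X1)) = h(tup(X1, P, N)).
Delete trivial equation s(h(b)) = s(h(b)).
Decompose h/1: tup(tup(b, b, e), h(s(N)), X1) = tup(X1, P, N).
Decompose tup/3: tup(b, b, e) = X1,  h(s(N)) = P,  X1 = N.
Bind X1 := tup(b, b, e); substituting into the one remaining equation that mentions X1 gives: tup(b, b, e) = N.
Bind P := h(s(N)); no other remaining equation mentions P.
Bind N := tup(b, b, e). Substituting into the earlier bindings gives A := s(tup(b, b, e)), P := h(s(tup(b, b, e))).
Applying the MGU to either side gives tup(tup(b, one, s(tup(b, b, e))), s(h(b)), h(tup(tup(b, b, e), h(s(tup(b, b, e))), tup(b, b, e)))).

tup(tup(b, one, s(tup(b, b, e))), s(h(b)), h(tup(tup(b, b, e), h(s(tup(b, b, e))), tup(b, b, e))))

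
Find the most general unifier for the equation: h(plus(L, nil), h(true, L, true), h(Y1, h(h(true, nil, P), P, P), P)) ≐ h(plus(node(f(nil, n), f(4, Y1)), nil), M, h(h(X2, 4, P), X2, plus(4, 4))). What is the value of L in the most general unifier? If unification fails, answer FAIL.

Decompose h/3: plus(L, nil) ≐ plus(node(f(nil, n), f(4, Y1)), nil),  h(true, L, true) ≐ M,  h(Y1, h(h(true, nil, P), P, P), P) ≐ h(h(X2, 4, P), X2, plus(4, 4)).
Decompose plus/2: L ≐ node(f(nil, n), f(4, Y1)),  nil ≐ nil.
Bind L := node(f(nil, n), f(4, Y1)); substituting into the one remaining equation that mentions L gives: h(true, node(f(nil, n), f(4, Y1)), true) ≐ M.
Delete trivial equation nil ≐ nil.
Bind M := h(true, node(f(nil, n), f(4, Y1)), true); no other remaining equation mentions M.
Decompose h/3: Y1 ≐ h(X2, 4, P),  h(h(true, nil, P), P, P) ≐ X2,  P ≐ plus(4, 4).
Bind Y1 := h(X2, 4, P); no other remaining equation mentions Y1. Substituting into the earlier bindings gives L := node(f(nil, n), f(4, h(X2, 4, P))), M := h(true, node(f(nil, n), f(4, h(X2, 4, P))), true).
Bind X2 := h(h(true, nil, P), P, P); no other remaining equation mentions X2. Substituting into the earlier bindings gives L := node(f(nil, n), f(4, h(h(h(true, nil, P), P, P), 4, P))), M := h(true, node(f(nil, n), f(4, h(h(h(true, nil, P), P, P), 4, P))), true), Y1 := h(h(h(true, nil, P), P, P), 4, P).
Bind P := plus(4, 4). Substituting into the earlier bindings gives L := node(f(nil, n), f(4, h(h(h(true, nil, plus(4, 4)), plus(4, 4), plus(4, 4)), 4, plus(4, 4)))), M := h(true, node(f(nil, n), f(4, h(h(h(true, nil, plus(4, 4)), plus(4, 4), plus(4, 4)), 4, plus(4, 4)))), true), Y1 := h(h(h(true, nil, plus(4, 4)), plus(4, 4), plus(4, 4)), 4, plus(4, 4)), X2 := h(h(true, nil, plus(4, 4)), plus(4, 4), plus(4, 4)).
MGU = { L ↦ node(f(nil, n), f(4, h(h(h(true, nil, plus(4, 4)), plus(4, 4), plus(4, 4)), 4, plus(4, 4)))), M ↦ h(true, node(f(nil, n), f(4, h(h(h(true, nil, plus(4, 4)), plus(4, 4), plus(4, 4)), 4, plus(4, 4)))), true), Y1 ↦ h(h(h(true, nil, plus(4, 4)), plus(4, 4), plus(4, 4)), 4, plus(4, 4)), X2 ↦ h(h(true, nil, plus(4, 4)), plus(4, 4), plus(4, 4)), P ↦ plus(4, 4) }, so L ↦ node(f(nil, n), f(4, h(h(h(true, nil, plus(4, 4)), plus(4, 4), plus(4, 4)), 4, plus(4, 4)))).

node(f(nil, n), f(4, h(h(h(true, nil, plus(4, 4)), plus(4, 4), plus(4, 4)), 4, plus(4, 4))))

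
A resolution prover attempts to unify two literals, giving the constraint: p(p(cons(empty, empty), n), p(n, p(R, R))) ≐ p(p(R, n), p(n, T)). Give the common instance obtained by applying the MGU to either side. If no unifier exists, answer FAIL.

Decompose p/2: p(cons(empty, empty), n) ≐ p(R, n),  p(n, p(R, R)) ≐ p(n, T).
Decompose p/2: cons(empty, empty) ≐ R,  n ≐ n.
Bind R := cons(empty, empty); substituting into the one remaining equation that mentions R gives: p(n, p(cons(empty, empty), cons(empty, empty))) ≐ p(n, T).
Delete trivial equation n ≐ n.
Decompose p/2: n ≐ n,  p(cons(empty, empty), cons(empty, empty)) ≐ T.
Delete trivial equation n ≐ n.
Bind T := p(cons(empty, empty), cons(empty, empty)).
Applying the MGU to either side gives p(p(cons(empty, empty), n), p(n, p(cons(empty, empty), cons(empty, empty)))).

p(p(cons(empty, empty), n), p(n, p(cons(empty, empty), cons(empty, empty))))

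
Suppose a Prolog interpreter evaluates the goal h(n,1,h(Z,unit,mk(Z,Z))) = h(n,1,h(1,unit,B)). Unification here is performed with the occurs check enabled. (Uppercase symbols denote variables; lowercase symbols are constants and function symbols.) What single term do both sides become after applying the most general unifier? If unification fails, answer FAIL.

Decompose h/3: n = n,  1 = 1,  h(Z,unit,mk(Z,Z)) = h(1,unit,B).
Delete trivial equation n = n.
Delete trivial equation 1 = 1.
Decompose h/3: Z = 1,  unit = unit,  mk(Z,Z) = B.
Bind Z := 1; substituting into the one remaining equation that mentions Z gives: mk(1,1) = B.
Delete trivial equation unit = unit.
Bind B := mk(1,1).
Applying the MGU to either side gives h(n,1,h(1,unit,mk(1,1))).

h(n,1,h(1,unit,mk(1,1)))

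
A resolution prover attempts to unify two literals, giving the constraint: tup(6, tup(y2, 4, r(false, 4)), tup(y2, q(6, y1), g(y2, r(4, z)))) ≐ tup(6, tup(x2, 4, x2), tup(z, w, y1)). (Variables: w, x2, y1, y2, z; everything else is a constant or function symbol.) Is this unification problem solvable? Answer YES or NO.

YES

Decompose tup/3: 6 ≐ 6,  tup(y2, 4, r(false, 4)) ≐ tup(x2, 4, x2),  tup(y2, q(6, y1), g(y2, r(4, z))) ≐ tup(z, w, y1).
Delete trivial equation 6 ≐ 6.
Decompose tup/3: y2 ≐ x2,  4 ≐ 4,  r(false, 4) ≐ x2.
Bind y2 := x2; substituting into the one remaining equation that mentions y2 gives: tup(x2, q(6, y1), g(x2, r(4, z))) ≐ tup(z, w, y1).
Delete trivial equation 4 ≐ 4.
Bind x2 := r(false, 4); substituting into the remaining equation gives: tup(r(false, 4), q(6, y1), g(r(false, 4), r(4, z))) ≐ tup(z, w, y1). Substituting into the earlier binding gives y2 := r(false, 4).
Decompose tup/3: r(false, 4) ≐ z,  q(6, y1) ≐ w,  g(r(false, 4), r(4, z)) ≐ y1.
Bind z := r(false, 4); substituting into the one remaining equation that mentions z gives: g(r(false, 4), r(4, r(false, 4))) ≐ y1.
Bind w := q(6, y1); no other remaining equation mentions w.
Bind y1 := g(r(false, 4), r(4, r(false, 4))). Substituting into the earlier binding gives w := q(6, g(r(false, 4), r(4, r(false, 4)))).
No equations remain and no clash or occurs-check failure arose, so a unifier exists.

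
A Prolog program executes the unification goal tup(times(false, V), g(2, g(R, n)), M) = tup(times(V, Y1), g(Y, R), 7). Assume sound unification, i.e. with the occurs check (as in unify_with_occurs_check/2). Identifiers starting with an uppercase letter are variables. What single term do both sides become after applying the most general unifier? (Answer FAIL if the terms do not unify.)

Decompose tup/3: times(false, V) = times(V, Y1),  g(2, g(R, n)) = g(Y, R),  M = 7.
Decompose times/2: false = V,  V = Y1.
Bind V := false; substituting into the one remaining equation that mentions V gives: false = Y1.
Bind Y1 := false; no other remaining equation mentions Y1.
Decompose g/2: 2 = Y,  g(R, n) = R.
Bind Y := 2; no other remaining equation mentions Y.
Occurs check fails: R occurs in g(R, n); the equation R = g(R, n) has no finite solution.

FAIL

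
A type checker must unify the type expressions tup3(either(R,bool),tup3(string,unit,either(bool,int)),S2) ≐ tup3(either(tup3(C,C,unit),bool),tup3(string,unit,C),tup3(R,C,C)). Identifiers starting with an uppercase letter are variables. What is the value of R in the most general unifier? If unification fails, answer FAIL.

Decompose tup3/3: either(R,bool) ≐ either(tup3(C,C,unit),bool),  tup3(string,unit,either(bool,int)) ≐ tup3(string,unit,C),  S2 ≐ tup3(R,C,C).
Decompose either/2: R ≐ tup3(C,C,unit),  bool ≐ bool.
Bind R := tup3(C,C,unit); substituting into the one remaining equation that mentions R gives: S2 ≐ tup3(tup3(C,C,unit),C,C).
Delete trivial equation bool ≐ bool.
Decompose tup3/3: string ≐ string,  unit ≐ unit,  either(bool,int) ≐ C.
Delete trivial equation string ≐ string.
Delete trivial equation unit ≐ unit.
Bind C := either(bool,int); substituting into the remaining equation gives: S2 ≐ tup3(tup3(either(bool,int),either(bool,int),unit),either(bool,int),either(bool,int)). Substituting into the earlier binding gives R := tup3(either(bool,int),either(bool,int),unit).
Bind S2 := tup3(tup3(either(bool,int),either(bool,int),unit),either(bool,int),either(bool,int)).
MGU = { R := tup3(either(bool,int),either(bool,int),unit), C := either(bool,int), S2 := tup3(tup3(either(bool,int),either(bool,int),unit),either(bool,int),either(bool,int)) }, so R := tup3(either(bool,int),either(bool,int),unit).

tup3(either(bool,int),either(bool,int),unit)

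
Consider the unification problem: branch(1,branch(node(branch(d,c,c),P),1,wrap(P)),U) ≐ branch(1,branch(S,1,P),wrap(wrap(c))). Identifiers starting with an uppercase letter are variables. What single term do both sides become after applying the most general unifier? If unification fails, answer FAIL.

Decompose branch/3: 1 ≐ 1,  branch(node(branch(d,c,c),P),1,wrap(P)) ≐ branch(S,1,P),  U ≐ wrap(wrap(c)).
Delete trivial equation 1 ≐ 1.
Decompose branch/3: node(branch(d,c,c),P) ≐ S,  1 ≐ 1,  wrap(P) ≐ P.
Bind S := node(branch(d,c,c),P); no other remaining equation mentions S.
Delete trivial equation 1 ≐ 1.
Occurs check fails: P occurs in wrap(P); the equation P ≐ wrap(P) has no finite solution.

FAIL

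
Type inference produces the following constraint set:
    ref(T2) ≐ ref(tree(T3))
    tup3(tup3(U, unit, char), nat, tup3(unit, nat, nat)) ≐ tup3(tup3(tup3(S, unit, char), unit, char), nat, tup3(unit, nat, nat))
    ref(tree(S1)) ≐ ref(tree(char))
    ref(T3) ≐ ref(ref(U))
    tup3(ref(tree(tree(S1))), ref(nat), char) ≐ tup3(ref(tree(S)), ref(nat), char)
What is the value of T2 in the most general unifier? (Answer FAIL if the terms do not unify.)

tree(ref(tup3(tree(char), unit, char)))

Decompose ref/1: T2 ≐ tree(T3).
Bind T2 := tree(T3); no other remaining equation mentions T2.
Decompose tup3/3: tup3(U, unit, char) ≐ tup3(tup3(S, unit, char), unit, char),  nat ≐ nat,  tup3(unit, nat, nat) ≐ tup3(unit, nat, nat).
Decompose tup3/3: U ≐ tup3(S, unit, char),  unit ≐ unit,  char ≐ char.
Bind U := tup3(S, unit, char); substituting into the one remaining equation that mentions U gives: ref(T3) ≐ ref(ref(tup3(S, unit, char))).
Delete trivial equation unit ≐ unit.
Delete trivial equation char ≐ char.
Delete trivial equation nat ≐ nat.
Delete trivial equation tup3(unit, nat, nat) ≐ tup3(unit, nat, nat).
Decompose ref/1: tree(S1) ≐ tree(char).
Decompose tree/1: S1 ≐ char.
Bind S1 := char; substituting into the one remaining equation that mentions S1 gives: tup3(ref(tree(tree(char))), ref(nat), char) ≐ tup3(ref(tree(S)), ref(nat), char).
Decompose ref/1: T3 ≐ ref(tup3(S, unit, char)).
Bind T3 := ref(tup3(S, unit, char)); no other remaining equation mentions T3. Substituting into the earlier binding gives T2 := tree(ref(tup3(S, unit, char))).
Decompose tup3/3: ref(tree(tree(char))) ≐ ref(tree(S)),  ref(nat) ≐ ref(nat),  char ≐ char.
Decompose ref/1: tree(tree(char)) ≐ tree(S).
Decompose tree/1: tree(char) ≐ S.
Bind S := tree(char); no other remaining equation mentions S. Substituting into the earlier bindings gives T2 := tree(ref(tup3(tree(char), unit, char))), U := tup3(tree(char), unit, char), T3 := ref(tup3(tree(char), unit, char)).
Delete trivial equation ref(nat) ≐ ref(nat).
Delete trivial equation char ≐ char.
MGU = { T2 ↦ tree(ref(tup3(tree(char), unit, char))), U ↦ tup3(tree(char), unit, char), S1 ↦ char, T3 ↦ ref(tup3(tree(char), unit, char)), S ↦ tree(char) }, so T2 ↦ tree(ref(tup3(tree(char), unit, char))).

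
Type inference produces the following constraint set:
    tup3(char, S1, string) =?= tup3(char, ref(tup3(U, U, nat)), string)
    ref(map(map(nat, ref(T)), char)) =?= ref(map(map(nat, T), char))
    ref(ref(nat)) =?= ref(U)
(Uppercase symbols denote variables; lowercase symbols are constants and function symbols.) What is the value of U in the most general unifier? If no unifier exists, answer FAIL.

FAIL

Decompose tup3/3: char =?= char,  S1 =?= ref(tup3(U, U, nat)),  string =?= string.
Delete trivial equation char =?= char.
Bind S1 := ref(tup3(U, U, nat)); no other remaining equation mentions S1.
Delete trivial equation string =?= string.
Decompose ref/1: map(map(nat, ref(T)), char) =?= map(map(nat, T), char).
Decompose map/2: map(nat, ref(T)) =?= map(nat, T),  char =?= char.
Decompose map/2: nat =?= nat,  ref(T) =?= T.
Delete trivial equation nat =?= nat.
Occurs check fails: T occurs in ref(T); the equation T =?= ref(T) has no finite solution.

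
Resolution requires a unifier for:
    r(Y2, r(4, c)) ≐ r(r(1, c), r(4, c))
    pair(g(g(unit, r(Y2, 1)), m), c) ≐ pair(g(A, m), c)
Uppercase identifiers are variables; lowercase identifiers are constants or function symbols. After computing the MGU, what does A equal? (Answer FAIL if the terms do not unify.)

Decompose r/2: Y2 ≐ r(1, c),  r(4, c) ≐ r(4, c).
Bind Y2 := r(1, c); substituting into the one remaining equation that mentions Y2 gives: pair(g(g(unit, r(r(1, c), 1)), m), c) ≐ pair(g(A, m), c).
Delete trivial equation r(4, c) ≐ r(4, c).
Decompose pair/2: g(g(unit, r(r(1, c), 1)), m) ≐ g(A, m),  c ≐ c.
Decompose g/2: g(unit, r(r(1, c), 1)) ≐ A,  m ≐ m.
Bind A := g(unit, r(r(1, c), 1)); no other remaining equation mentions A.
Delete trivial equation m ≐ m.
Delete trivial equation c ≐ c.
MGU = { Y2 ↦ r(1, c), A ↦ g(unit, r(r(1, c), 1)) }, so A ↦ g(unit, r(r(1, c), 1)).

g(unit, r(r(1, c), 1))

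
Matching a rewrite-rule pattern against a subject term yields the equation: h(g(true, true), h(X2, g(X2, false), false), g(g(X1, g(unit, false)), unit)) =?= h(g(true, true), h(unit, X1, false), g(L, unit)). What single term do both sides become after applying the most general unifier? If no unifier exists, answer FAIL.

h(g(true, true), h(unit, g(unit, false), false), g(g(g(unit, false), g(unit, false)), unit))

Decompose h/3: g(true, true) =?= g(true, true),  h(X2, g(X2, false), false) =?= h(unit, X1, false),  g(g(X1, g(unit, false)), unit) =?= g(L, unit).
Delete trivial equation g(true, true) =?= g(true, true).
Decompose h/3: X2 =?= unit,  g(X2, false) =?= X1,  false =?= false.
Bind X2 := unit; substituting into the one remaining equation that mentions X2 gives: g(unit, false) =?= X1.
Bind X1 := g(unit, false); substituting into the one remaining equation that mentions X1 gives: g(g(g(unit, false), g(unit, false)), unit) =?= g(L, unit).
Delete trivial equation false =?= false.
Decompose g/2: g(g(unit, false), g(unit, false)) =?= L,  unit =?= unit.
Bind L := g(g(unit, false), g(unit, false)); no other remaining equation mentions L.
Delete trivial equation unit =?= unit.
Applying the MGU to either side gives h(g(true, true), h(unit, g(unit, false), false), g(g(g(unit, false), g(unit, false)), unit)).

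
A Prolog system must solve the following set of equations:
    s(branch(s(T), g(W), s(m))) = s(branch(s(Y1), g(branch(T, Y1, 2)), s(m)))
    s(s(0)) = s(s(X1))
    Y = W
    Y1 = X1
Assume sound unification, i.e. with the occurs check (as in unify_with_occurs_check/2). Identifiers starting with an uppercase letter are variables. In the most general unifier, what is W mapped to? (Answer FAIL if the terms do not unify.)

branch(0, 0, 2)

Decompose s/1: branch(s(T), g(W), s(m)) = branch(s(Y1), g(branch(T, Y1, 2)), s(m)).
Decompose branch/3: s(T) = s(Y1),  g(W) = g(branch(T, Y1, 2)),  s(m) = s(m).
Decompose s/1: T = Y1.
Bind T := Y1; substituting into the one remaining equation that mentions T gives: g(W) = g(branch(Y1, Y1, 2)).
Decompose g/1: W = branch(Y1, Y1, 2).
Bind W := branch(Y1, Y1, 2); substituting into the one remaining equation that mentions W gives: Y = branch(Y1, Y1, 2).
Delete trivial equation s(m) = s(m).
Decompose s/1: s(0) = s(X1).
Decompose s/1: 0 = X1.
Bind X1 := 0; substituting into the one remaining equation that mentions X1 gives: Y1 = 0.
Bind Y := branch(Y1, Y1, 2); no other remaining equation mentions Y.
Bind Y1 := 0. Substituting into the earlier bindings gives T := 0, W := branch(0, 0, 2), Y := branch(0, 0, 2).
MGU = { T ↦ 0, W ↦ branch(0, 0, 2), X1 ↦ 0, Y ↦ branch(0, 0, 2), Y1 ↦ 0 }, so W ↦ branch(0, 0, 2).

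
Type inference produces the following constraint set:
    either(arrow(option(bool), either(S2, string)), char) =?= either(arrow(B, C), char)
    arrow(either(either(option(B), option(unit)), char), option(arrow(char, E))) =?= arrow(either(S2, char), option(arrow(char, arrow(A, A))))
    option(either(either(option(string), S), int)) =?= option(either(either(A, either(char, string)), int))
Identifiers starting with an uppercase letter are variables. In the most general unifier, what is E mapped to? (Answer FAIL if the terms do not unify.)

arrow(option(string), option(string))

Decompose either/2: arrow(option(bool), either(S2, string)) =?= arrow(B, C),  char =?= char.
Decompose arrow/2: option(bool) =?= B,  either(S2, string) =?= C.
Bind B := option(bool); substituting into the one remaining equation that mentions B gives: arrow(either(either(option(option(bool)), option(unit)), char), option(arrow(char, E))) =?= arrow(either(S2, char), option(arrow(char, arrow(A, A)))).
Bind C := either(S2, string); no other remaining equation mentions C.
Delete trivial equation char =?= char.
Decompose arrow/2: either(either(option(option(bool)), option(unit)), char) =?= either(S2, char),  option(arrow(char, E)) =?= option(arrow(char, arrow(A, A))).
Decompose either/2: either(option(option(bool)), option(unit)) =?= S2,  char =?= char.
Bind S2 := either(option(option(bool)), option(unit)); no other remaining equation mentions S2. Substituting into the earlier binding gives C := either(either(option(option(bool)), option(unit)), string).
Delete trivial equation char =?= char.
Decompose option/1: arrow(char, E) =?= arrow(char, arrow(A, A)).
Decompose arrow/2: char =?= char,  E =?= arrow(A, A).
Delete trivial equation char =?= char.
Bind E := arrow(A, A); no other remaining equation mentions E.
Decompose option/1: either(either(option(string), S), int) =?= either(either(A, either(char, string)), int).
Decompose either/2: either(option(string), S) =?= either(A, either(char, string)),  int =?= int.
Decompose either/2: option(string) =?= A,  S =?= either(char, string).
Bind A := option(string); no other remaining equation mentions A. Substituting into the earlier binding gives E := arrow(option(string), option(string)).
Bind S := either(char, string); no other remaining equation mentions S.
Delete trivial equation int =?= int.
MGU = { B -> option(bool), C -> either(either(option(option(bool)), option(unit)), string), S2 -> either(option(option(bool)), option(unit)), E -> arrow(option(string), option(string)), A -> option(string), S -> either(char, string) }, so E -> arrow(option(string), option(string)).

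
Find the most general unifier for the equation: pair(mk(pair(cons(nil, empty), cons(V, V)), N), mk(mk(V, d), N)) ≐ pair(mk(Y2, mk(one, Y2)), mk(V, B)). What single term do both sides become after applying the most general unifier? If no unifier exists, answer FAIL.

FAIL

Decompose pair/2: mk(pair(cons(nil, empty), cons(V, V)), N) ≐ mk(Y2, mk(one, Y2)),  mk(mk(V, d), N) ≐ mk(V, B).
Decompose mk/2: pair(cons(nil, empty), cons(V, V)) ≐ Y2,  N ≐ mk(one, Y2).
Bind Y2 := pair(cons(nil, empty), cons(V, V)); substituting into the one remaining equation that mentions Y2 gives: N ≐ mk(one, pair(cons(nil, empty), cons(V, V))).
Bind N := mk(one, pair(cons(nil, empty), cons(V, V))); substituting into the remaining equation gives: mk(mk(V, d), mk(one, pair(cons(nil, empty), cons(V, V)))) ≐ mk(V, B).
Decompose mk/2: mk(V, d) ≐ V,  mk(one, pair(cons(nil, empty), cons(V, V))) ≐ B.
Occurs check fails: V occurs in mk(V, d); the equation V ≐ mk(V, d) has no finite solution.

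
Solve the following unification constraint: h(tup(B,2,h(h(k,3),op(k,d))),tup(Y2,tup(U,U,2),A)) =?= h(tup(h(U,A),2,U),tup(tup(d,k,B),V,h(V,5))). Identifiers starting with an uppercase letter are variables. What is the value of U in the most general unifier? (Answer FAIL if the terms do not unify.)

h(h(k,3),op(k,d))

Decompose h/2: tup(B,2,h(h(k,3),op(k,d))) =?= tup(h(U,A),2,U),  tup(Y2,tup(U,U,2),A) =?= tup(tup(d,k,B),V,h(V,5)).
Decompose tup/3: B =?= h(U,A),  2 =?= 2,  h(h(k,3),op(k,d)) =?= U.
Bind B := h(U,A); substituting into the one remaining equation that mentions B gives: tup(Y2,tup(U,U,2),A) =?= tup(tup(d,k,h(U,A)),V,h(V,5)).
Delete trivial equation 2 =?= 2.
Bind U := h(h(k,3),op(k,d)); substituting into the remaining equation gives: tup(Y2,tup(h(h(k,3),op(k,d)),h(h(k,3),op(k,d)),2),A) =?= tup(tup(d,k,h(h(h(k,3),op(k,d)),A)),V,h(V,5)). Substituting into the earlier binding gives B := h(h(h(k,3),op(k,d)),A).
Decompose tup/3: Y2 =?= tup(d,k,h(h(h(k,3),op(k,d)),A)),  tup(h(h(k,3),op(k,d)),h(h(k,3),op(k,d)),2) =?= V,  A =?= h(V,5).
Bind Y2 := tup(d,k,h(h(h(k,3),op(k,d)),A)); no other remaining equation mentions Y2.
Bind V := tup(h(h(k,3),op(k,d)),h(h(k,3),op(k,d)),2); substituting into the remaining equation gives: A =?= h(tup(h(h(k,3),op(k,d)),h(h(k,3),op(k,d)),2),5).
Bind A := h(tup(h(h(k,3),op(k,d)),h(h(k,3),op(k,d)),2),5). Substituting into the earlier bindings gives B := h(h(h(k,3),op(k,d)),h(tup(h(h(k,3),op(k,d)),h(h(k,3),op(k,d)),2),5)), Y2 := tup(d,k,h(h(h(k,3),op(k,d)),h(tup(h(h(k,3),op(k,d)),h(h(k,3),op(k,d)),2),5))).
MGU = { B -> h(h(h(k,3),op(k,d)),h(tup(h(h(k,3),op(k,d)),h(h(k,3),op(k,d)),2),5)), U -> h(h(k,3),op(k,d)), Y2 -> tup(d,k,h(h(h(k,3),op(k,d)),h(tup(h(h(k,3),op(k,d)),h(h(k,3),op(k,d)),2),5))), V -> tup(h(h(k,3),op(k,d)),h(h(k,3),op(k,d)),2), A -> h(tup(h(h(k,3),op(k,d)),h(h(k,3),op(k,d)),2),5) }, so U -> h(h(k,3),op(k,d)).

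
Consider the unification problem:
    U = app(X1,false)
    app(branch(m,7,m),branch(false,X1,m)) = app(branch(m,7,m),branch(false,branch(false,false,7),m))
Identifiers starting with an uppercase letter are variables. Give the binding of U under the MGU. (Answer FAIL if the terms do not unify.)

Bind U := app(X1,false); no other remaining equation mentions U.
Decompose app/2: branch(m,7,m) = branch(m,7,m),  branch(false,X1,m) = branch(false,branch(false,false,7),m).
Delete trivial equation branch(m,7,m) = branch(m,7,m).
Decompose branch/3: false = false,  X1 = branch(false,false,7),  m = m.
Delete trivial equation false = false.
Bind X1 := branch(false,false,7); no other remaining equation mentions X1. Substituting into the earlier binding gives U := app(branch(false,false,7),false).
Delete trivial equation m = m.
MGU = { U := app(branch(false,false,7),false), X1 := branch(false,false,7) }, so U := app(branch(false,false,7),false).

app(branch(false,false,7),false)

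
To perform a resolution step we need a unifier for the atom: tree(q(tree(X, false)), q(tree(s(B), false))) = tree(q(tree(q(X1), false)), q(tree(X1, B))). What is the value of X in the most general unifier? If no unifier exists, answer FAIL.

Decompose tree/2: q(tree(X, false)) = q(tree(q(X1), false)),  q(tree(s(B), false)) = q(tree(X1, B)).
Decompose q/1: tree(X, false) = tree(q(X1), false).
Decompose tree/2: X = q(X1),  false = false.
Bind X := q(X1); no other remaining equation mentions X.
Delete trivial equation false = false.
Decompose q/1: tree(s(B), false) = tree(X1, B).
Decompose tree/2: s(B) = X1,  false = B.
Bind X1 := s(B); no other remaining equation mentions X1. Substituting into the earlier binding gives X := q(s(B)).
Bind B := false. Substituting into the earlier bindings gives X := q(s(false)), X1 := s(false).
MGU = { X := q(s(false)), X1 := s(false), B := false }, so X := q(s(false)).

q(s(false))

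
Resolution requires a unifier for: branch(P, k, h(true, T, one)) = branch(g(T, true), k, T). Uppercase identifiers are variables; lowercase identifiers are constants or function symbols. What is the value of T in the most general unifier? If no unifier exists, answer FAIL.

Decompose branch/3: P = g(T, true),  k = k,  h(true, T, one) = T.
Bind P := g(T, true); no other remaining equation mentions P.
Delete trivial equation k = k.
Occurs check fails: T occurs in h(true, T, one); the equation T = h(true, T, one) has no finite solution.

FAIL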